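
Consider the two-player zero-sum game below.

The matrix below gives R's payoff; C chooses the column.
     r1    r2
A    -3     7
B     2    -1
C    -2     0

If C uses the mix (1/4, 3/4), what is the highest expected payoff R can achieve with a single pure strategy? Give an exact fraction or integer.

A: (-3)·(1/4) + (7)·(3/4) = 9/2.
B: (2)·(1/4) + (-1)·(3/4) = -1/4.
C: (-2)·(1/4) + (0)·(3/4) = -1/2.
The best pure response is A with expected payoff 9/2.

9/2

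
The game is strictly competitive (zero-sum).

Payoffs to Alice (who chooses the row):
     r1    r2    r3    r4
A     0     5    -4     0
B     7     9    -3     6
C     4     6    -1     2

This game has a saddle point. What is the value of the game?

Row minima: -4, -3, -1 → Alice's maximin is -1.
Column maxima: 7, 9, -1, 6 → Bob's minimax is -1.
They coincide at (C, r3), so the value is -1.

-1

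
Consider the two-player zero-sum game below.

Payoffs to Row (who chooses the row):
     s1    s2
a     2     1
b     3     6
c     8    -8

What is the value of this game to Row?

72/19

Row a is strictly dominated by row b, so Row never plays it.
The remaining 2×2 game on (b, c) × (s1, s2) has no saddle point. Let Row play b with probability p; indifference gives 3p + 8(1−p) = 6p − 8(1−p), so p = 16/19.
Similarly Column's optimal q on s1 is 14/19, and the value is 3·(14/19) + (6)·(5/19) = 72/19.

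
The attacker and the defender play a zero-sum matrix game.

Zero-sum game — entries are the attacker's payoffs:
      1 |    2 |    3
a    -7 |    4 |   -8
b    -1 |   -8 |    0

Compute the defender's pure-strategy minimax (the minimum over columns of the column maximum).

-1

The worst case (largest entry) in each column is 1: -1, 2: 4, 3: 0.
The best (smallest) of these is -1.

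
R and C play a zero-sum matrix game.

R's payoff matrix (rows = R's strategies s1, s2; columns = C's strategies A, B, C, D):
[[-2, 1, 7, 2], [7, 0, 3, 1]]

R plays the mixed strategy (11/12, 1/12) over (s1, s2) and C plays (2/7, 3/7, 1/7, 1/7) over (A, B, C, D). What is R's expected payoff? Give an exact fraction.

53/42

Against (2/7, 3/7, 1/7, 1/7), each row's expected payoff is s1: 8/7; s2: 18/7.
Taking the (11/12, 1/12)-weighted average: (11/12)·(8/7) + (1/12)·(18/7) = 53/42.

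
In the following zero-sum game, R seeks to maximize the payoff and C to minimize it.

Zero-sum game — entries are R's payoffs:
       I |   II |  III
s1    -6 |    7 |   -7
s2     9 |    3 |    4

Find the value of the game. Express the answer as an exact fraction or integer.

49/15

Column I is strictly dominated by III for C (it gives R more in every row).
The remaining 2×2 game on (s1, s2) × (II, III) has no saddle point. Let R play s1 with probability p; indifference gives 7p + 3(1−p) = −7p + 4(1−p), so p = 1/15.
Similarly C's optimal q on II is 11/15, and the value is 7·(11/15) + (-7)·(4/15) = 49/15.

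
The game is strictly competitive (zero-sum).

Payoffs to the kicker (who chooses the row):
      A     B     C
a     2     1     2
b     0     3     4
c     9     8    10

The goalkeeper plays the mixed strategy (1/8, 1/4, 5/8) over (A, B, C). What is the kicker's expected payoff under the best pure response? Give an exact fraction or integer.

a: (2)·(1/8) + (1)·(1/4) + (2)·(5/8) = 7/4.
b: (0)·(1/8) + (3)·(1/4) + (4)·(5/8) = 13/4.
c: (9)·(1/8) + (8)·(1/4) + (10)·(5/8) = 75/8.
The best pure response is c with expected payoff 75/8.

75/8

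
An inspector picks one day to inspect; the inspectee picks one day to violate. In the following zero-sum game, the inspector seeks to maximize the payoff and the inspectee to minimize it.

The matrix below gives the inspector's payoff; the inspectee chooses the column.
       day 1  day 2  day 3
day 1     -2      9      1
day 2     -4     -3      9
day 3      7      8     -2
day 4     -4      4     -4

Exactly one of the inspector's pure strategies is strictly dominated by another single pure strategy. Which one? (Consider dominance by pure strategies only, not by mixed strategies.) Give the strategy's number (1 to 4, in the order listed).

4

Compare day 4 with day 1: -2 > -4, 9 > 4, 1 > -4.
So day 1 strictly dominates day 4 for the inspector; day 4 is strictly dominated.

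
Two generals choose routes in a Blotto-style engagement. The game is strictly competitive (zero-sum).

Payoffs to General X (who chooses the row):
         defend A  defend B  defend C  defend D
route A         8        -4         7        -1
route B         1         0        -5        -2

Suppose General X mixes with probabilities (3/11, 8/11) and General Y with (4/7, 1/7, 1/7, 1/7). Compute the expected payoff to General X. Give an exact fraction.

78/77

Against (4/7, 1/7, 1/7, 1/7), each row's expected payoff is route A: 34/7; route B: -3/7.
Taking the (3/11, 8/11)-weighted average: (3/11)·(34/7) + (8/11)·(-3/7) = 78/77.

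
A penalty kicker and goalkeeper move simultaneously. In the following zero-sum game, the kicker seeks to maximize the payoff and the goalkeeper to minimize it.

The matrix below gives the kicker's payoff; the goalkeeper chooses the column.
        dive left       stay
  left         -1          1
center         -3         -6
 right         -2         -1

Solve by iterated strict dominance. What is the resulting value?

-1

Row right is strictly dominated by row left (-1>-2, 1>-1); eliminate right.
Row center is strictly dominated by row left (-1>-3, 1>-6); eliminate center.
Column stay is strictly dominated by dive left for the goalkeeper (-1<1); eliminate stay.
Only (left, dive left) remains, with payoff -1.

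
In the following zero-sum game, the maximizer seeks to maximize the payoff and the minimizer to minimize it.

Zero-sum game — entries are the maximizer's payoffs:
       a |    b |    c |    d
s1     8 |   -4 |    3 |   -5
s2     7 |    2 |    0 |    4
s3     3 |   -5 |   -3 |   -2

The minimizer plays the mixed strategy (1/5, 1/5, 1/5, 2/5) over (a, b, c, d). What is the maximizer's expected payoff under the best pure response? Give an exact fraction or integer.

s1: (8)·(1/5) + (-4)·(1/5) + (3)·(1/5) + (-5)·(2/5) = -3/5.
s2: (7)·(1/5) + (2)·(1/5) + (0)·(1/5) + (4)·(2/5) = 17/5.
s3: (3)·(1/5) + (-5)·(1/5) + (-3)·(1/5) + (-2)·(2/5) = -9/5.
The best pure response is s2 with expected payoff 17/5.

17/5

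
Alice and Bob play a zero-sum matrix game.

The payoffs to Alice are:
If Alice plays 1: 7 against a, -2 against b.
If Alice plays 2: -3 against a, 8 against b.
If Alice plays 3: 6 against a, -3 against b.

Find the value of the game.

5/2

Row 3 is strictly dominated by row 1, so Alice never plays it.
The remaining 2×2 game on (1, 2) × (a, b) has no saddle point. Let Alice play 1 with probability p; indifference gives 7p − 3(1−p) = −2p + 8(1−p), so p = 11/20.
Similarly Bob's optimal q on a is 1/2, and the value is 7·(1/2) + (-2)·(1/2) = 5/2.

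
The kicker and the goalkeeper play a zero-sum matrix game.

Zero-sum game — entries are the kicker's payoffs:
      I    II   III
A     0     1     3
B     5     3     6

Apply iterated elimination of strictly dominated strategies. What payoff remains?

Row A is strictly dominated by row B (5>0, 3>1, 6>3); eliminate A.
Column III is strictly dominated by I for the goalkeeper (5<6); eliminate III.
Column I is strictly dominated by II for the goalkeeper (3<5); eliminate I.
Only (B, II) remains, with payoff 3.

3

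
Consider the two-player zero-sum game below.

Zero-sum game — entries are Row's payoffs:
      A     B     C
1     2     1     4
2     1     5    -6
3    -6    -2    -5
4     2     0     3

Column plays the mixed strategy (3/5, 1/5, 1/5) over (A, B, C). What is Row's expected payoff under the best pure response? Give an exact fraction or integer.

1: (2)·(3/5) + (1)·(1/5) + (4)·(1/5) = 11/5.
2: (1)·(3/5) + (5)·(1/5) + (-6)·(1/5) = 2/5.
3: (-6)·(3/5) + (-2)·(1/5) + (-5)·(1/5) = -5.
4: (2)·(3/5) + (0)·(1/5) + (3)·(1/5) = 9/5.
The best pure response is 1 with expected payoff 11/5.

11/5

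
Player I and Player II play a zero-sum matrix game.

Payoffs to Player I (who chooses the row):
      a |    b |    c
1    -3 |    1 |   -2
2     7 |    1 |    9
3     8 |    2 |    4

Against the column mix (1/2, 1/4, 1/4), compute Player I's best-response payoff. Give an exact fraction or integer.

1: (-3)·(1/2) + (1)·(1/4) + (-2)·(1/4) = -7/4.
2: (7)·(1/2) + (1)·(1/4) + (9)·(1/4) = 6.
3: (8)·(1/2) + (2)·(1/4) + (4)·(1/4) = 11/2.
The best pure response is 2 with expected payoff 6.

6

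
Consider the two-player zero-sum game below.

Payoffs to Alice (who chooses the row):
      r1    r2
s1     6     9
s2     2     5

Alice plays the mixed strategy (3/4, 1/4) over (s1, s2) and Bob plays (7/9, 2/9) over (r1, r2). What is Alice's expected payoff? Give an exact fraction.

Against (7/9, 2/9), each row's expected payoff is s1: 20/3; s2: 8/3.
Taking the (3/4, 1/4)-weighted average: (3/4)·(20/3) + (1/4)·(8/3) = 17/3.

17/3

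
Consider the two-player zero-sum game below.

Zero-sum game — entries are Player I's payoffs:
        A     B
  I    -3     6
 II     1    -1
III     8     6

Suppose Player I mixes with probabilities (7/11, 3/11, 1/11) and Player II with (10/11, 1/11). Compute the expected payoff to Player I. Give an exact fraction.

-5/11

Against (10/11, 1/11), each row's expected payoff is I: -24/11; II: 9/11; III: 86/11.
Taking the (7/11, 3/11, 1/11)-weighted average: (7/11)·(-24/11) + (3/11)·(9/11) + (1/11)·(86/11) = -5/11.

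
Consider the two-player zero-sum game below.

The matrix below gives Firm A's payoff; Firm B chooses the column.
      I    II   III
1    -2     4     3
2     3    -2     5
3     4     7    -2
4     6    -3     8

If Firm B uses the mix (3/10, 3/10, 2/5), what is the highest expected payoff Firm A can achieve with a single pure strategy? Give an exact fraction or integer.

41/10

1: (-2)·(3/10) + (4)·(3/10) + (3)·(2/5) = 9/5.
2: (3)·(3/10) + (-2)·(3/10) + (5)·(2/5) = 23/10.
3: (4)·(3/10) + (7)·(3/10) + (-2)·(2/5) = 5/2.
4: (6)·(3/10) + (-3)·(3/10) + (8)·(2/5) = 41/10.
The best pure response is 4 with expected payoff 41/10.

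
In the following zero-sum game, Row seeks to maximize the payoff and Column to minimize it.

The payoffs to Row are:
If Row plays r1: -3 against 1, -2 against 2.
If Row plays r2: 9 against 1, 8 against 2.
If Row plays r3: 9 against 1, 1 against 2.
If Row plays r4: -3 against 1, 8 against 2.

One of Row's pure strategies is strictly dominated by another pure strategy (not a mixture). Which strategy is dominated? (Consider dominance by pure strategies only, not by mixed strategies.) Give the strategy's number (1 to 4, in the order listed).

1

Compare r1 with r2: 9 > -3, 8 > -2.
So r2 strictly dominates r1 for Row; r1 is strictly dominated.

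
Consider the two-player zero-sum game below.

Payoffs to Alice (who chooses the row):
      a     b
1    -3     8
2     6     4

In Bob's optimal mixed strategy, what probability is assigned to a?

Row minima are -3 and 4, so Alice's maximin is 4; column maxima are 6 and 8, so Bob's minimax is 6. These differ, so the equilibrium is in mixed strategies.
Let Bob play a with probability q. Alice is indifferent when −3q + 8(1−q) = 6q + 4(1−q), giving q = 4/13.

4/13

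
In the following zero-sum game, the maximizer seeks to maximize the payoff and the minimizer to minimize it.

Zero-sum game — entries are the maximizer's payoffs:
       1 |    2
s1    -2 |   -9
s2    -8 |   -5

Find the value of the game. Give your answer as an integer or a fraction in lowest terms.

Row minima are -9 and -8, so the maximizer's maximin is -8; column maxima are -2 and -5, so the minimizer's minimax is -5. These differ, so the equilibrium is in mixed strategies.
Let the maximizer play s1 with probability p. The minimizer is indifferent when −2p − 8(1−p) = −9p − 5(1−p), giving p = 3/10.
Let the minimizer play 1 with probability q. The maximizer is indifferent when −2q − 9(1−q) = −8q − 5(1−q), giving q = 2/5.
The value is -2·(2/5) + (-9)·(3/5) = -31/5.

-31/5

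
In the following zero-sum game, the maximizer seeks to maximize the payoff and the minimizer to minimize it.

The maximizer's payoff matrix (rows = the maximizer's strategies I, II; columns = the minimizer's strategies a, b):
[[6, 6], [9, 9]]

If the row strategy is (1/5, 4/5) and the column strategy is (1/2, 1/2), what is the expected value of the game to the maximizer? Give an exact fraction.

Against (1/2, 1/2), each row's expected payoff is I: 6; II: 9.
Taking the (1/5, 4/5)-weighted average: (1/5)·(6) + (4/5)·(9) = 42/5.

42/5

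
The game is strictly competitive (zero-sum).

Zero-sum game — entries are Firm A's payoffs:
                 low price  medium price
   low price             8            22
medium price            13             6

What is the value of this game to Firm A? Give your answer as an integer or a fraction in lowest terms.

34/3

Row minima are 8 and 6, so Firm A's maximin is 8; column maxima are 13 and 22, so Firm B's minimax is 13. These differ, so the equilibrium is in mixed strategies.
Let Firm A play low price with probability p. Firm B is indifferent when 8p + 13(1−p) = 22p + 6(1−p), giving p = 1/3.
Let Firm B play low price with probability q. Firm A is indifferent when 8q + 22(1−q) = 13q + 6(1−q), giving q = 16/21.
The value is 8·(16/21) + (22)·(5/21) = 34/3.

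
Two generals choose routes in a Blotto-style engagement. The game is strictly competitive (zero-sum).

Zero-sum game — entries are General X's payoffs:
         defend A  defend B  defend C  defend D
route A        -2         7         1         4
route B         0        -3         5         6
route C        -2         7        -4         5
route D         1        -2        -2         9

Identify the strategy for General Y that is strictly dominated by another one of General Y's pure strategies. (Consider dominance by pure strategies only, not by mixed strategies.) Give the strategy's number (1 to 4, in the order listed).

4

General Y prefers columns that give General X less. Compare defend D with defend A: -2 < 4, 0 < 6, -2 < 5, 1 < 9.
So defend A strictly dominates defend D for General Y; defend D is strictly dominated.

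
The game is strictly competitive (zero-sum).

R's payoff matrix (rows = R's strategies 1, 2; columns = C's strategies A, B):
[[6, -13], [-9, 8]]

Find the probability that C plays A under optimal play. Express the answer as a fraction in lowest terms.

7/12

Row minima are -13 and -9, so R's maximin is -9; column maxima are 6 and 8, so C's minimax is 6. These differ, so the equilibrium is in mixed strategies.
Let C play A with probability q. R is indifferent when 6q − 13(1−q) = −9q + 8(1−q), giving q = 7/12.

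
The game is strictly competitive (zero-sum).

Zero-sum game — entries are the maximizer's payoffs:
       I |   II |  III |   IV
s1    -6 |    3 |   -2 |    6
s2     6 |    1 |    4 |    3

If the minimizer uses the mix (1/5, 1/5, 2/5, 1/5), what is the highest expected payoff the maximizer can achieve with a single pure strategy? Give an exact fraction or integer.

s1: (-6)·(1/5) + (3)·(1/5) + (-2)·(2/5) + (6)·(1/5) = -1/5.
s2: (6)·(1/5) + (1)·(1/5) + (4)·(2/5) + (3)·(1/5) = 18/5.
The best pure response is s2 with expected payoff 18/5.

18/5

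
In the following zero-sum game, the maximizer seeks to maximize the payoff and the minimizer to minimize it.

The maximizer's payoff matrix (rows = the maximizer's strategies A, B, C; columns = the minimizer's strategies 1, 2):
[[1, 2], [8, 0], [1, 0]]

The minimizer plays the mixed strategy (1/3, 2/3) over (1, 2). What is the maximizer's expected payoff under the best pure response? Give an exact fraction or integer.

A: (1)·(1/3) + (2)·(2/3) = 5/3.
B: (8)·(1/3) + (0)·(2/3) = 8/3.
C: (1)·(1/3) + (0)·(2/3) = 1/3.
The best pure response is B with expected payoff 8/3.

8/3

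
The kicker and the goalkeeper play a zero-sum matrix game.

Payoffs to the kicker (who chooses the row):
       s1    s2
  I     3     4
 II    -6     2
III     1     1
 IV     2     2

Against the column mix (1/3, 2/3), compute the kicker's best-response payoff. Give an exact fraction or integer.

11/3

I: (3)·(1/3) + (4)·(2/3) = 11/3.
II: (-6)·(1/3) + (2)·(2/3) = -2/3.
III: (1)·(1/3) + (1)·(2/3) = 1.
IV: (2)·(1/3) + (2)·(2/3) = 2.
The best pure response is I with expected payoff 11/3.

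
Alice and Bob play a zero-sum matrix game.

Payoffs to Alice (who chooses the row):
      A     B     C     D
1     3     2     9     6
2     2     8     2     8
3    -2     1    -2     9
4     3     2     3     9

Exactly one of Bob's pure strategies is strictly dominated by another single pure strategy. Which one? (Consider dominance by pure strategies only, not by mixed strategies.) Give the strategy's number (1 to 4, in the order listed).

Bob prefers columns that give Alice less. Compare D with A: 3 < 6, 2 < 8, -2 < 9, 3 < 9.
So A strictly dominates D for Bob; D is strictly dominated.

4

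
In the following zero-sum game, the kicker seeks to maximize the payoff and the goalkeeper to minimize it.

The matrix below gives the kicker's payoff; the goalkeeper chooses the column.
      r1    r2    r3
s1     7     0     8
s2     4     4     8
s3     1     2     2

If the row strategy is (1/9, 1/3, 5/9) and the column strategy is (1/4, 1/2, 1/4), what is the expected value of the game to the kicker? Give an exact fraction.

55/18

Against (1/4, 1/2, 1/4), each row's expected payoff is s1: 15/4; s2: 5; s3: 7/4.
Taking the (1/9, 1/3, 5/9)-weighted average: (1/9)·(15/4) + (1/3)·(5) + (5/9)·(7/4) = 55/18.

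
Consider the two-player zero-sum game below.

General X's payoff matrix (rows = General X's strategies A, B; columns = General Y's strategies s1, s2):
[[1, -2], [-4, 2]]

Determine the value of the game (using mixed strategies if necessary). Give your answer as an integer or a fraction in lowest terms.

-2/3

Row minima are -2 and -4, so General X's maximin is -2; column maxima are 1 and 2, so General Y's minimax is 1. These differ, so the equilibrium is in mixed strategies.
Let General X play A with probability p. General Y is indifferent when p − 4(1−p) = −2p + 2(1−p), giving p = 2/3.
Let General Y play s1 with probability q. General X is indifferent when q − 2(1−q) = −4q + 2(1−q), giving q = 4/9.
The value is 1·(4/9) + (-2)·(5/9) = -2/3.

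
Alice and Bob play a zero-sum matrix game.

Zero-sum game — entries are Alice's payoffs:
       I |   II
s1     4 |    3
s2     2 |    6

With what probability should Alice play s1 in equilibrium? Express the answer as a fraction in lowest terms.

4/5

Row minima are 3 and 2, so Alice's maximin is 3; column maxima are 4 and 6, so Bob's minimax is 4. These differ, so the equilibrium is in mixed strategies.
Let Alice play s1 with probability p. Bob is indifferent when 4p + 2(1−p) = 3p + 6(1−p), giving p = 4/5.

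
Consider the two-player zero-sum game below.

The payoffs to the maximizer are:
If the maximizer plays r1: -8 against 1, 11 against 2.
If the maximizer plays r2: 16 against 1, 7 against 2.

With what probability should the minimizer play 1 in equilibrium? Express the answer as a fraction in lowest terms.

Row minima are -8 and 7, so the maximizer's maximin is 7; column maxima are 16 and 11, so the minimizer's minimax is 11. These differ, so the equilibrium is in mixed strategies.
Let the minimizer play 1 with probability q. The maximizer is indifferent when −8q + 11(1−q) = 16q + 7(1−q), giving q = 1/7.

1/7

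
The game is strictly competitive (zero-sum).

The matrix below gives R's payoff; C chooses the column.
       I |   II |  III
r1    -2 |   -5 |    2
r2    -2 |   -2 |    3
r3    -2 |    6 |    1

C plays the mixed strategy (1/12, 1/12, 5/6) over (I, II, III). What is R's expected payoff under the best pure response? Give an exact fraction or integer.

r1: (-2)·(1/12) + (-5)·(1/12) + (2)·(5/6) = 13/12.
r2: (-2)·(1/12) + (-2)·(1/12) + (3)·(5/6) = 13/6.
r3: (-2)·(1/12) + (6)·(1/12) + (1)·(5/6) = 7/6.
The best pure response is r2 with expected payoff 13/6.

13/6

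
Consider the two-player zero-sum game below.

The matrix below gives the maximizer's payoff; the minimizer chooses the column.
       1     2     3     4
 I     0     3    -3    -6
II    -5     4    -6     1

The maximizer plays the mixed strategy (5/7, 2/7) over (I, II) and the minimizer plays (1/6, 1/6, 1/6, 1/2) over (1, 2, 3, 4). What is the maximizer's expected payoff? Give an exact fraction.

Against (1/6, 1/6, 1/6, 1/2), each row's expected payoff is I: -3; II: -2/3.
Taking the (5/7, 2/7)-weighted average: (5/7)·(-3) + (2/7)·(-2/3) = -7/3.

-7/3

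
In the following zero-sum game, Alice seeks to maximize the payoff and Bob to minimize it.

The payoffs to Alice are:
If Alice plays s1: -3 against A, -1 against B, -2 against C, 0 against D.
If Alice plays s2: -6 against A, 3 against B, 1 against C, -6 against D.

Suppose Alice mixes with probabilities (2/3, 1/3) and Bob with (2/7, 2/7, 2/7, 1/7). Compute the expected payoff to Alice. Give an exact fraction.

-34/21

Against (2/7, 2/7, 2/7, 1/7), each row's expected payoff is s1: -12/7; s2: -10/7.
Taking the (2/3, 1/3)-weighted average: (2/3)·(-12/7) + (1/3)·(-10/7) = -34/21.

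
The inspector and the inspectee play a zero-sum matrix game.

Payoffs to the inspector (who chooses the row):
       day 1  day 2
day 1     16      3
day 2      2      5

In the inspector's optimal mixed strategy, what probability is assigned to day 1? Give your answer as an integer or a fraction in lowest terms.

Row minima are 3 and 2, so the inspector's maximin is 3; column maxima are 16 and 5, so the inspectee's minimax is 5. These differ, so the equilibrium is in mixed strategies.
Let the inspector play day 1 with probability p. The inspectee is indifferent when 16p + 2(1−p) = 3p + 5(1−p), giving p = 3/16.

3/16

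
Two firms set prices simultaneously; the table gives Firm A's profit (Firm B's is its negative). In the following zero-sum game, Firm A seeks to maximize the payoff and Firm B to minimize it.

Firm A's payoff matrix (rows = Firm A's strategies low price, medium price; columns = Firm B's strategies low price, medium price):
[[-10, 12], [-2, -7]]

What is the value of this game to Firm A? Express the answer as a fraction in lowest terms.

Row minima are -10 and -7, so Firm A's maximin is -7; column maxima are -2 and 12, so Firm B's minimax is -2. These differ, so the equilibrium is in mixed strategies.
Let Firm A play low price with probability p. Firm B is indifferent when −10p − 2(1−p) = 12p − 7(1−p), giving p = 5/27.
Let Firm B play low price with probability q. Firm A is indifferent when −10q + 12(1−q) = −2q − 7(1−q), giving q = 19/27.
The value is -10·(19/27) + (12)·(8/27) = -94/27.

-94/27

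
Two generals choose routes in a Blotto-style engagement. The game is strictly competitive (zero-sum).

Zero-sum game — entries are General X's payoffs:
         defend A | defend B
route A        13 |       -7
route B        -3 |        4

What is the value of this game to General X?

Row minima are -7 and -3, so General X's maximin is -3; column maxima are 13 and 4, so General Y's minimax is 4. These differ, so the equilibrium is in mixed strategies.
Let General X play route A with probability p. General Y is indifferent when 13p − 3(1−p) = −7p + 4(1−p), giving p = 7/27.
Let General Y play defend A with probability q. General X is indifferent when 13q − 7(1−q) = −3q + 4(1−q), giving q = 11/27.
The value is 13·(11/27) + (-7)·(16/27) = 31/27.

31/27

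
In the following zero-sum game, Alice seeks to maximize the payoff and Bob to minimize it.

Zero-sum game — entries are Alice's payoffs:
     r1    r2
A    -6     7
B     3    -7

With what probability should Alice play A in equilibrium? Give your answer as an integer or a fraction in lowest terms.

10/23

Row minima are -6 and -7, so Alice's maximin is -6; column maxima are 3 and 7, so Bob's minimax is 3. These differ, so the equilibrium is in mixed strategies.
Let Alice play A with probability p. Bob is indifferent when −6p + 3(1−p) = 7p − 7(1−p), giving p = 10/23.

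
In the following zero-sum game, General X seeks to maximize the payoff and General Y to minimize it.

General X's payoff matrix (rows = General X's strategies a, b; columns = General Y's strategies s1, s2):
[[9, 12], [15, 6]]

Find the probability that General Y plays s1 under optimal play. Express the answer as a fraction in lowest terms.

Row minima are 9 and 6, so General X's maximin is 9; column maxima are 15 and 12, so General Y's minimax is 12. These differ, so the equilibrium is in mixed strategies.
Let General Y play s1 with probability q. General X is indifferent when 9q + 12(1−q) = 15q + 6(1−q), giving q = 1/2.

1/2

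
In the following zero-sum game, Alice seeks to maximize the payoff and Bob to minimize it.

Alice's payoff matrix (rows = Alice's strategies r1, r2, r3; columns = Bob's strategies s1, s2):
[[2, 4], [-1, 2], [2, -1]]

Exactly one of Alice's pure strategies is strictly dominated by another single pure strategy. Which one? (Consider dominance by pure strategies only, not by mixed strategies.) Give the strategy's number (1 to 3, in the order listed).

Compare r2 with r1: 2 > -1, 4 > 2.
So r1 strictly dominates r2 for Alice; r2 is strictly dominated.

2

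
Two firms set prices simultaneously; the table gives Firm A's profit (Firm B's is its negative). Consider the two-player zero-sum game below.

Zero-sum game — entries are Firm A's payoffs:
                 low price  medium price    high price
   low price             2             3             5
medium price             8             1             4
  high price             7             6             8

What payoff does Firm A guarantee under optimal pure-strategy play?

Row minima: 2, 1, 6 → Firm A's maximin is 6.
Column maxima: 8, 6, 8 → Firm B's minimax is 6.
They coincide at (high price, medium price), so the value is 6.

6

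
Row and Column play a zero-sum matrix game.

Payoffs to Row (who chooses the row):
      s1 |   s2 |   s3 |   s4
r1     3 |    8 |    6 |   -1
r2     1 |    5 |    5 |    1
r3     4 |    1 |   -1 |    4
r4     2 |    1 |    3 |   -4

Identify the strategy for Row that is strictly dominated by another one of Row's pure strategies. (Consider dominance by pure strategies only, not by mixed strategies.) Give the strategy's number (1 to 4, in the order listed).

4

Compare r4 with r1: 3 > 2, 8 > 1, 6 > 3, -1 > -4.
So r1 strictly dominates r4 for Row; r4 is strictly dominated.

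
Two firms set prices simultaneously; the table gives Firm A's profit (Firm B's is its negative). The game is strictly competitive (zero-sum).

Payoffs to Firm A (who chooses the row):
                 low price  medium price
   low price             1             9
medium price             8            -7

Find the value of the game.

79/23

Row minima are 1 and -7, so Firm A's maximin is 1; column maxima are 8 and 9, so Firm B's minimax is 8. These differ, so the equilibrium is in mixed strategies.
Let Firm A play low price with probability p. Firm B is indifferent when p + 8(1−p) = 9p − 7(1−p), giving p = 15/23.
Let Firm B play low price with probability q. Firm A is indifferent when q + 9(1−q) = 8q − 7(1−q), giving q = 16/23.
The value is 1·(16/23) + (9)·(7/23) = 79/23.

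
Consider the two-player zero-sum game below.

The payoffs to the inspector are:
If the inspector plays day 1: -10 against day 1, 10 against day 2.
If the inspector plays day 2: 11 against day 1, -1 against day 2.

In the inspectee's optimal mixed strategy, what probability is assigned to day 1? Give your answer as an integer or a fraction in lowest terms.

Row minima are -10 and -1, so the inspector's maximin is -1; column maxima are 11 and 10, so the inspectee's minimax is 10. These differ, so the equilibrium is in mixed strategies.
Let the inspectee play day 1 with probability q. The inspector is indifferent when −10q + 10(1−q) = 11q − (1−q), giving q = 11/32.

11/32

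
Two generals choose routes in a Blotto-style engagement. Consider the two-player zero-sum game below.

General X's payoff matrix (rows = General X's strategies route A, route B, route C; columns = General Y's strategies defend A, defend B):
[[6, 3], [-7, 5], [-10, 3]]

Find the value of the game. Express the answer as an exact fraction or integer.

Row route C is strictly dominated by row route B, so General X never plays it.
The remaining 2×2 game on (route A, route B) × (defend A, defend B) has no saddle point. Let General X play route A with probability p; indifference gives 6p − 7(1−p) = 3p + 5(1−p), so p = 4/5.
Similarly General Y's optimal q on defend A is 2/15, and the value is 6·(2/15) + (3)·(13/15) = 17/5.

17/5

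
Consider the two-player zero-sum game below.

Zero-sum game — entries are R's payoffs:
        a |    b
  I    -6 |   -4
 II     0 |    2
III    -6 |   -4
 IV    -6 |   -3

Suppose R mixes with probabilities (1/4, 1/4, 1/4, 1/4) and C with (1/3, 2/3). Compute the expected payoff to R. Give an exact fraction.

-3

Against (1/3, 2/3), each row's expected payoff is I: -14/3; II: 4/3; III: -14/3; IV: -4.
Taking the (1/4, 1/4, 1/4, 1/4)-weighted average: (1/4)·(-14/3) + (1/4)·(4/3) + (1/4)·(-14/3) + (1/4)·(-4) = -3.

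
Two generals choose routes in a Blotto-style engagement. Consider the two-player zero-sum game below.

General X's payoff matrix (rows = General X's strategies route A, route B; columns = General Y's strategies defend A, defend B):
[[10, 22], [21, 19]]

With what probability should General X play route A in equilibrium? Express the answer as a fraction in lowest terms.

Row minima are 10 and 19, so General X's maximin is 19; column maxima are 21 and 22, so General Y's minimax is 21. These differ, so the equilibrium is in mixed strategies.
Let General X play route A with probability p. General Y is indifferent when 10p + 21(1−p) = 22p + 19(1−p), giving p = 1/7.

1/7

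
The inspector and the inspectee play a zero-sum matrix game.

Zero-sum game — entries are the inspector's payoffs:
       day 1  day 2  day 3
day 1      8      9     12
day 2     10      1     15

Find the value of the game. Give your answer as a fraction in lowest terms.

Column day 3 is strictly dominated by day 1 for the inspectee (it gives the inspector more in every row).
The remaining 2×2 game on (day 1, day 2) × (day 1, day 2) has no saddle point. Let the inspector play day 1 with probability p; indifference gives 8p + 10(1−p) = 9p + (1−p), so p = 9/10.
Similarly the inspectee's optimal q on day 1 is 4/5, and the value is 8·(4/5) + (9)·(1/5) = 41/5.

41/5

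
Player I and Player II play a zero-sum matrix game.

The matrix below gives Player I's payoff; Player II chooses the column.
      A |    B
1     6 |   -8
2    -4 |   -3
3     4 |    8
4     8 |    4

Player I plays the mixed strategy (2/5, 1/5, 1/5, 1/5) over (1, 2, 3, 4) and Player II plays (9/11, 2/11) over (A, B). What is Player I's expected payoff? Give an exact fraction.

Against (9/11, 2/11), each row's expected payoff is 1: 38/11; 2: -42/11; 3: 52/11; 4: 80/11.
Taking the (2/5, 1/5, 1/5, 1/5)-weighted average: (2/5)·(38/11) + (1/5)·(-42/11) + (1/5)·(52/11) + (1/5)·(80/11) = 166/55.

166/55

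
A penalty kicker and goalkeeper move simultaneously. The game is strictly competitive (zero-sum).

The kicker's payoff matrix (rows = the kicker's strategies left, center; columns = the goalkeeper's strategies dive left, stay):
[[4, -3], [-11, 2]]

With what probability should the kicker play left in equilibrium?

13/20

Row minima are -3 and -11, so the kicker's maximin is -3; column maxima are 4 and 2, so the goalkeeper's minimax is 2. These differ, so the equilibrium is in mixed strategies.
Let the kicker play left with probability p. The goalkeeper is indifferent when 4p − 11(1−p) = −3p + 2(1−p), giving p = 13/20.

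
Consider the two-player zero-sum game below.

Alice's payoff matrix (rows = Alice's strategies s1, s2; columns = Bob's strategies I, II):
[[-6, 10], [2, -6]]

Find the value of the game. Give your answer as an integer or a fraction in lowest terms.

-2/3

Row minima are -6 and -6, so Alice's maximin is -6; column maxima are 2 and 10, so Bob's minimax is 2. These differ, so the equilibrium is in mixed strategies.
Let Alice play s1 with probability p. Bob is indifferent when −6p + 2(1−p) = 10p − 6(1−p), giving p = 1/3.
Let Bob play I with probability q. Alice is indifferent when −6q + 10(1−q) = 2q − 6(1−q), giving q = 2/3.
The value is -6·(2/3) + (10)·(1/3) = -2/3.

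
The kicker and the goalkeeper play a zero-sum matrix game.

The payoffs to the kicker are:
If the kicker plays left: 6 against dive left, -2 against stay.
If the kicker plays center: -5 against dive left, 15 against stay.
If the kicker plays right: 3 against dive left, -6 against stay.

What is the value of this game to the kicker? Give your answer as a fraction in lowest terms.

Row right is strictly dominated by row left, so the kicker never plays it.
The remaining 2×2 game on (left, center) × (dive left, stay) has no saddle point. Let the kicker play left with probability p; indifference gives 6p − 5(1−p) = −2p + 15(1−p), so p = 5/7.
Similarly the goalkeeper's optimal q on dive left is 17/28, and the value is 6·(17/28) + (-2)·(11/28) = 20/7.

20/7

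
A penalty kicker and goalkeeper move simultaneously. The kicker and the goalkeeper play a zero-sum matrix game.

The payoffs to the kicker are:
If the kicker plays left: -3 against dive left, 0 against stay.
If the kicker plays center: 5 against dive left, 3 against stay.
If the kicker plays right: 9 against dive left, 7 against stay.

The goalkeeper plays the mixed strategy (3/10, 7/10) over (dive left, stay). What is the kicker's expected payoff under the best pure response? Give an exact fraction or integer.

left: (-3)·(3/10) + (0)·(7/10) = -9/10.
center: (5)·(3/10) + (3)·(7/10) = 18/5.
right: (9)·(3/10) + (7)·(7/10) = 38/5.
The best pure response is right with expected payoff 38/5.

38/5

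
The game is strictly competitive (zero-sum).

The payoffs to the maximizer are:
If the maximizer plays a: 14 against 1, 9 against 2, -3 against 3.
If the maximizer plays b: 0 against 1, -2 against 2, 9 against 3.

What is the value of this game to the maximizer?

Column 1 is strictly dominated by 2 for the minimizer (it gives the maximizer more in every row).
The remaining 2×2 game on (a, b) × (2, 3) has no saddle point. Let the maximizer play a with probability p; indifference gives 9p − 2(1−p) = −3p + 9(1−p), so p = 11/23.
Similarly the minimizer's optimal q on 2 is 12/23, and the value is 9·(12/23) + (-3)·(11/23) = 75/23.

75/23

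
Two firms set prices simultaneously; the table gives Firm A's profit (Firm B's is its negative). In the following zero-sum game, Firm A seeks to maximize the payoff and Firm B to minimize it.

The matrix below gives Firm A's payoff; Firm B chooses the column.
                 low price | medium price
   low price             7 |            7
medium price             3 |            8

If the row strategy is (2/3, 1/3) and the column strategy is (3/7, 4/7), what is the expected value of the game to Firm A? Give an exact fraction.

Against (3/7, 4/7), each row's expected payoff is low price: 7; medium price: 41/7.
Taking the (2/3, 1/3)-weighted average: (2/3)·(7) + (1/3)·(41/7) = 139/21.

139/21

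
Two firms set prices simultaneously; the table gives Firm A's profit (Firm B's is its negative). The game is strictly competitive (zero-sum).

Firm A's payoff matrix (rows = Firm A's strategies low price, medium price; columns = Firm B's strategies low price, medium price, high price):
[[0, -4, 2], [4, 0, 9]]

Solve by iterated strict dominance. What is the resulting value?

Row low price is strictly dominated by row medium price (4>0, 0>-4, 9>2); eliminate low price.
Column high price is strictly dominated by low price for Firm B (4<9); eliminate high price.
Column low price is strictly dominated by medium price for Firm B (0<4); eliminate low price.
Only (medium price, medium price) remains, with payoff 0.

0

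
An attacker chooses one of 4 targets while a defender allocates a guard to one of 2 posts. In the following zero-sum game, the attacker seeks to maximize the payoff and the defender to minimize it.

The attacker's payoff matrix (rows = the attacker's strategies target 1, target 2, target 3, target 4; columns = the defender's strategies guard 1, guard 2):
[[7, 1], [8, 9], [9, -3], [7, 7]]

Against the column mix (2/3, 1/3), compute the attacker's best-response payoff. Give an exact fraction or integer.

25/3

target 1: (7)·(2/3) + (1)·(1/3) = 5.
target 2: (8)·(2/3) + (9)·(1/3) = 25/3.
target 3: (9)·(2/3) + (-3)·(1/3) = 5.
target 4: (7)·(2/3) + (7)·(1/3) = 7.
The best pure response is target 2 with expected payoff 25/3.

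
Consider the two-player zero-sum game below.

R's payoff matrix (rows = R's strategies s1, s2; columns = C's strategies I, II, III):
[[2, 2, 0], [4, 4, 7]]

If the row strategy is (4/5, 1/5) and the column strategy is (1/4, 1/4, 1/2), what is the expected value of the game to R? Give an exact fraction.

Against (1/4, 1/4, 1/2), each row's expected payoff is s1: 1; s2: 11/2.
Taking the (4/5, 1/5)-weighted average: (4/5)·(1) + (1/5)·(11/2) = 19/10.

19/10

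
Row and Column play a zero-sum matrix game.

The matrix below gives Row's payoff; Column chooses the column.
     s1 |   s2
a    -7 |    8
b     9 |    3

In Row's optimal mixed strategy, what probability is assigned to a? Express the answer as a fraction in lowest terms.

Row minima are -7 and 3, so Row's maximin is 3; column maxima are 9 and 8, so Column's minimax is 8. These differ, so the equilibrium is in mixed strategies.
Let Row play a with probability p. Column is indifferent when −7p + 9(1−p) = 8p + 3(1−p), giving p = 2/7.

2/7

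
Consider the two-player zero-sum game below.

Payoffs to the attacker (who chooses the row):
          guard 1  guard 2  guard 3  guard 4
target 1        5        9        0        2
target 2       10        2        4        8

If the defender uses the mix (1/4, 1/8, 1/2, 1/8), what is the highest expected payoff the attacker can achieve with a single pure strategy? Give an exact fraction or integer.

23/4

target 1: (5)·(1/4) + (9)·(1/8) + (0)·(1/2) + (2)·(1/8) = 21/8.
target 2: (10)·(1/4) + (2)·(1/8) + (4)·(1/2) + (8)·(1/8) = 23/4.
The best pure response is target 2 with expected payoff 23/4.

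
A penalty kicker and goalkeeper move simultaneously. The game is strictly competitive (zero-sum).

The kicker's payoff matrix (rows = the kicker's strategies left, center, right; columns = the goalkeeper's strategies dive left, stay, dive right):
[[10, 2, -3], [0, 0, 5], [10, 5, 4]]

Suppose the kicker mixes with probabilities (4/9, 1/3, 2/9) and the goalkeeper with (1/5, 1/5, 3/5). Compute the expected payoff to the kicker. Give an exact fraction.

Against (1/5, 1/5, 3/5), each row's expected payoff is left: 3/5; center: 3; right: 27/5.
Taking the (4/9, 1/3, 2/9)-weighted average: (4/9)·(3/5) + (1/3)·(3) + (2/9)·(27/5) = 37/15.

37/15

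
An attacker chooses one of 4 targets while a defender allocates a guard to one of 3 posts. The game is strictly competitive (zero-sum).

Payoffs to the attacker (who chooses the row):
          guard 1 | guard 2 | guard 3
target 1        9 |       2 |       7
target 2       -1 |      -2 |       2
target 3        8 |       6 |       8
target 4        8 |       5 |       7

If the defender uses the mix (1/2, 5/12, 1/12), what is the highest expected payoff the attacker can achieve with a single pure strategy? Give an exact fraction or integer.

target 1: (9)·(1/2) + (2)·(5/12) + (7)·(1/12) = 71/12.
target 2: (-1)·(1/2) + (-2)·(5/12) + (2)·(1/12) = -7/6.
target 3: (8)·(1/2) + (6)·(5/12) + (8)·(1/12) = 43/6.
target 4: (8)·(1/2) + (5)·(5/12) + (7)·(1/12) = 20/3.
The best pure response is target 3 with expected payoff 43/6.

43/6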